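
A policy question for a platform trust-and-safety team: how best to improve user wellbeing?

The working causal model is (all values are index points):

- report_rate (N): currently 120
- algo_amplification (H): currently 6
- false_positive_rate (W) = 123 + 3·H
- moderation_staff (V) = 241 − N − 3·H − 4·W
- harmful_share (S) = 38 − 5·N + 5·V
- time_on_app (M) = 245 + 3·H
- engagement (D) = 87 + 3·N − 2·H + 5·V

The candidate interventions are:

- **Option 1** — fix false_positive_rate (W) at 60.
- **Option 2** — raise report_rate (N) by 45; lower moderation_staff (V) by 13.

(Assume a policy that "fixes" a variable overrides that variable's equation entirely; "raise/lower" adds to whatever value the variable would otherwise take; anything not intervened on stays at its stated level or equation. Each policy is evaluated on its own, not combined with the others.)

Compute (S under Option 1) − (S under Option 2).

Option 1 (W := 60):
  N = 120
  H = 6
  W = 60
  V = 241 − 120 − 3·6 − 4·60 = -137
  S = 38 − 5·120 + 5·(-137) = -1247
Option 2 (N + 45, V − 13):
  N = 120 + 45 = 165
  H = 6
  W = 123 + 3·6 = 141
  V = 241 − 165 − 3·6 − 4·141 (−13 from intervention) = -519
  S = 38 − 5·165 + 5·(-519) = -3382
S: -1247 − (-3382) = 2135

2135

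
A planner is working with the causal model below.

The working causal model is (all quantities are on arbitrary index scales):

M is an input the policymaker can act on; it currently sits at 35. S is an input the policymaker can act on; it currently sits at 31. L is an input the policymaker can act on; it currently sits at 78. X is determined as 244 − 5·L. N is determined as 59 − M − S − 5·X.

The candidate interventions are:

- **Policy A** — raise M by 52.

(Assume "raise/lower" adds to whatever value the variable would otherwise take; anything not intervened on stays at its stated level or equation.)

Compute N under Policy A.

671

Policy A (M + 52):
  M = 35 + 52 = 87
  S = 31
  L = 78
  X = 244 − 5·78 = -146
  N = 59 − 87 − 31 − 5·(-146) = 671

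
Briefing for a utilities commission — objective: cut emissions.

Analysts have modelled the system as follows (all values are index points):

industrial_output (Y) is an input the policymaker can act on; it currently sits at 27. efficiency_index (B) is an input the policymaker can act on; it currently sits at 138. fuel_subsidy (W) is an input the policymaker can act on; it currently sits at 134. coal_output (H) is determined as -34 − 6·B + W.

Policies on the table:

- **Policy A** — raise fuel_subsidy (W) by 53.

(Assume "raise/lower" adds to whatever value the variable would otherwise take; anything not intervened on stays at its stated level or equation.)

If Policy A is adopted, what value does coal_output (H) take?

-675

Policy A (W + 53):
  B = 138
  W = 134 + 53 = 187
  H = -34 − 6·138 + 187 = -675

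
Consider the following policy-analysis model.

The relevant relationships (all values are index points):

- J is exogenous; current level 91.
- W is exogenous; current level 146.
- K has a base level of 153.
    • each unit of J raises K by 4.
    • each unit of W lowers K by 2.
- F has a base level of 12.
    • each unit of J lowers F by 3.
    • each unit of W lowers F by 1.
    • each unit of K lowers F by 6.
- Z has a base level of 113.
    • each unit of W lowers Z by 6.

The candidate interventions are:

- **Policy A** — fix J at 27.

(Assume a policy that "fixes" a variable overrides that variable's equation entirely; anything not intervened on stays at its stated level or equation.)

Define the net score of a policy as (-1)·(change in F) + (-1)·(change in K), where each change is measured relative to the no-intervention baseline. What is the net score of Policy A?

Baseline:
  J = 91
  W = 146
  K = 153 + 4·91 − 2·146 = 225
  F = 12 − 3·91 − 146 − 6·225 = -1757
Policy A (J := 27):
  J = 27
  W = 146
  K = 153 + 4·27 − 2·146 = -31
  F = 12 − 3·27 − 146 − 6·(-31) = -29
ΔF = -29 − (-1757) = 1728; ΔK = -31 − 225 = -256
Score = (-1)·1728 + (-1)·(-256) = -1472

-1472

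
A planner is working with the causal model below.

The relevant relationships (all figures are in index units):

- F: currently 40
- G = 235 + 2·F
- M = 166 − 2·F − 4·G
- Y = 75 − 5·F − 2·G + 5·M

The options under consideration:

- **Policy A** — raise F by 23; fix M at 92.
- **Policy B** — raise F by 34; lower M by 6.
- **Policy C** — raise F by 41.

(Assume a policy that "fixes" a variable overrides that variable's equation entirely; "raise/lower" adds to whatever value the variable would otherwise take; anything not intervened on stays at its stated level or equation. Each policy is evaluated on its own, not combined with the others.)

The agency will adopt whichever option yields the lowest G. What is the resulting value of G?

Policy A (F + 23, M := 92):
  F = 40 + 23 = 63
  G = 235 + 2·63 = 361
Policy B (F + 34, M − 6):
  F = 40 + 34 = 74
  G = 235 + 2·74 = 383
Policy C (F + 41):
  F = 40 + 41 = 81
  G = 235 + 2·81 = 397
Comparing — Policy A: G=361, Policy B: G=383, Policy C: G=397. Lowest is 361 (Policy A).

361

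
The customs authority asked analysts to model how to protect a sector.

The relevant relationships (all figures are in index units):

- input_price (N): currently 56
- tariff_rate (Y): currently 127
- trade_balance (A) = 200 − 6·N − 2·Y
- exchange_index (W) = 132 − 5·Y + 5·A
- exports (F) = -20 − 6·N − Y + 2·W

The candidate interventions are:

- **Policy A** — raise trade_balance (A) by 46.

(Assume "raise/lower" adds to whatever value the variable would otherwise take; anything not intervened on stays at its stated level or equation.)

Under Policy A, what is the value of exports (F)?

Policy A (A + 46):
  N = 56
  Y = 127
  A = 200 − 6·56 − 2·127 (+46 from intervention) = -344
  W = 132 − 5·127 + 5·(-344) = -2223
  F = -20 − 6·56 − 127 + 2·(-2223) = -4929

-4929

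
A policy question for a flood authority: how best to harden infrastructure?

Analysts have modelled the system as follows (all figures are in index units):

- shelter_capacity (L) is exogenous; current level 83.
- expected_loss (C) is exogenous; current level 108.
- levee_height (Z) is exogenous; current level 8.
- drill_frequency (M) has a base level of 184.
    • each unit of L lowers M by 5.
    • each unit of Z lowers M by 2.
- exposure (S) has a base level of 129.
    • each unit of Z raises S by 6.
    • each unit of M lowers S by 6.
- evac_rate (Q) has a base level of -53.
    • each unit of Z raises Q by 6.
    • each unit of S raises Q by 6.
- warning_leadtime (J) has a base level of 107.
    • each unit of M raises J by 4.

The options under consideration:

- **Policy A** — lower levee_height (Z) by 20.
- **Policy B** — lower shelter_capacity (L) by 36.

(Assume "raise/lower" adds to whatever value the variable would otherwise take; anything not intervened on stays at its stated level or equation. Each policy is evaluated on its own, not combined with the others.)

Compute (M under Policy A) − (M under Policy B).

Policy A (Z − 20):
  L = 83
  Z = 8 − 20 = -12
  M = 184 − 5·83 − 2·(-12) = -207
Policy B (L − 36):
  L = 83 − 36 = 47
  Z = 8
  M = 184 − 5·47 − 2·8 = -67
M: -207 − (-67) = -140

-140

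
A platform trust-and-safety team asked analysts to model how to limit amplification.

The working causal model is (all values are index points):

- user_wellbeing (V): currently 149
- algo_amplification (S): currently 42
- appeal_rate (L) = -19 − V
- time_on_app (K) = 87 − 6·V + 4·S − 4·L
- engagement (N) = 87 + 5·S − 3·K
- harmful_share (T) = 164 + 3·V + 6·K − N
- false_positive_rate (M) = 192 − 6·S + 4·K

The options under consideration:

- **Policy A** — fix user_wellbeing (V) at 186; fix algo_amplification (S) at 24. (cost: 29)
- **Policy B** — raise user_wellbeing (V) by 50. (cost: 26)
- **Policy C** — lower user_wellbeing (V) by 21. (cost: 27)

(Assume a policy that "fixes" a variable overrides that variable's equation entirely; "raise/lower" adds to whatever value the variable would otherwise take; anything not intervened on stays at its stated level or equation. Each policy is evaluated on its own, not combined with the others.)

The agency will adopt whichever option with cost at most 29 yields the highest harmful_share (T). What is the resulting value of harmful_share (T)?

926

Policy A (V := 186, S := 24):
  V = 186
  S = 24
  L = -19 − 186 = -205
  K = 87 − 6·186 + 4·24 − 4·(-205) = -113
  N = 87 + 5·24 − 3·(-113) = 546
  T = 164 + 3·186 + 6·(-113) − 546 = -502
Policy B (V + 50):
  V = 149 + 50 = 199
  S = 42
  L = -19 − 199 = -218
  K = 87 − 6·199 + 4·42 − 4·(-218) = -67
  N = 87 + 5·42 − 3·(-67) = 498
  T = 164 + 3·199 + 6·(-67) − 498 = -139
Policy C (V − 21):
  V = 149 − 21 = 128
  S = 42
  L = -19 − 128 = -147
  K = 87 − 6·128 + 4·42 − 4·(-147) = 75
  N = 87 + 5·42 − 3·75 = 72
  T = 164 + 3·128 + 6·75 − 72 = 926
Comparing — Policy A: T=-502, Policy B: T=-139, Policy C: T=926. Highest is 926 (Policy C).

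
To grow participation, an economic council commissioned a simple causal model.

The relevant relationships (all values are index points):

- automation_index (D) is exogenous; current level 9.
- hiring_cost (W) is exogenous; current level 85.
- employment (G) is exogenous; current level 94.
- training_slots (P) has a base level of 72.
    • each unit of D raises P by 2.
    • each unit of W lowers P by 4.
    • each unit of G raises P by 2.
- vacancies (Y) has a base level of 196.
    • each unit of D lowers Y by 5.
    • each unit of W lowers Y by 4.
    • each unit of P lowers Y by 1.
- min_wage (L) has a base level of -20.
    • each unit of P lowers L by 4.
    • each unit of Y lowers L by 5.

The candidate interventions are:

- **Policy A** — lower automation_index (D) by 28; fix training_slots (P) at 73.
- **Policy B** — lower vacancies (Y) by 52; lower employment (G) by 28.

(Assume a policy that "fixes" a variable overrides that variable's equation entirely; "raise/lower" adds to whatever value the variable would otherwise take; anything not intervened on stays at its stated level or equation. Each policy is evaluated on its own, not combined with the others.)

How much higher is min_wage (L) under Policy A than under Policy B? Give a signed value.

Policy A (D − 28, P := 73):
  D = 9 − 28 = -19
  W = 85
  G = 94
  P = 73
  Y = 196 − 5·(-19) − 4·85 − 73 = -122
  L = -20 − 4·73 − 5·(-122) = 298
Policy B (Y − 52, G − 28):
  D = 9
  W = 85
  G = 94 − 28 = 66
  P = 72 + 2·9 − 4·85 + 2·66 = -118
  Y = 196 − 5·9 − 4·85 − (-118) (−52 from intervention) = -123
  L = -20 − 4·(-118) − 5·(-123) = 1067
L: 298 − 1067 = -769

-769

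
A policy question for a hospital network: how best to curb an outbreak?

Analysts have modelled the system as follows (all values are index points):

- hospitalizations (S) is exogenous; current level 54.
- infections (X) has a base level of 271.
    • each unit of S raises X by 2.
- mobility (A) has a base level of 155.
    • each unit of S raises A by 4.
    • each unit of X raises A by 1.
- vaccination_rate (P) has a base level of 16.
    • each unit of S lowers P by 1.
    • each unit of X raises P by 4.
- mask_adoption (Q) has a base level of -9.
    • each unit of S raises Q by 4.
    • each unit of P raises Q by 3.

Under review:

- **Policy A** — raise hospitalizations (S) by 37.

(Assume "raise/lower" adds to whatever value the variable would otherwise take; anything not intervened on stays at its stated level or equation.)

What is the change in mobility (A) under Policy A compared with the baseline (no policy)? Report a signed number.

Baseline:
  S = 54
  X = 271 + 2·54 = 379
  A = 155 + 4·54 + 379 = 750
Policy A (S + 37):
  S = 54 + 37 = 91
  X = 271 + 2·91 = 453
  A = 155 + 4·91 + 453 = 972
Change in A: 972 − 750 = 222

222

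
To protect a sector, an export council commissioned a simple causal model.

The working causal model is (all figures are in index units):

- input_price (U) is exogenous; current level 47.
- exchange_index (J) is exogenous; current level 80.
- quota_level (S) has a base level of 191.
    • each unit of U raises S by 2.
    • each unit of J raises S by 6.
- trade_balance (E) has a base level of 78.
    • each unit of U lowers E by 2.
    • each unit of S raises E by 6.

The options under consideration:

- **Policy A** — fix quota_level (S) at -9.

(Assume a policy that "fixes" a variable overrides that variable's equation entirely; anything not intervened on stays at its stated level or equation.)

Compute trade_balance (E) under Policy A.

-70

Policy A (S := -9):
  U = 47
  J = 80
  S = -9
  E = 78 − 2·47 + 6·(-9) = -70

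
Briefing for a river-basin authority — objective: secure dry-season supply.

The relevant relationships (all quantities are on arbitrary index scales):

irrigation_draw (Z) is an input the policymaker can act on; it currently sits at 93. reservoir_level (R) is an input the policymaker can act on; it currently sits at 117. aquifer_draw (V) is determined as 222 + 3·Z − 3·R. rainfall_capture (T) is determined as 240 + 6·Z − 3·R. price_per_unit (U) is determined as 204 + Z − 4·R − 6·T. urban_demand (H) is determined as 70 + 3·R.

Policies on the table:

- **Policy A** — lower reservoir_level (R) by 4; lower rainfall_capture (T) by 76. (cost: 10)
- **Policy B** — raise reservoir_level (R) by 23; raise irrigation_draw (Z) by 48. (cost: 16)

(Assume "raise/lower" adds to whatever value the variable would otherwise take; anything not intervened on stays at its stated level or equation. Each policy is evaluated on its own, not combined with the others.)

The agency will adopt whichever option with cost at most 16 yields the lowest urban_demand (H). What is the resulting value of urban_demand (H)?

409

Policy A (R − 4, T − 76):
  R = 117 − 4 = 113
  H = 70 + 3·113 = 409
Policy B (R + 23, Z + 48):
  R = 117 + 23 = 140
  H = 70 + 3·140 = 490
Comparing — Policy A: H=409, Policy B: H=490. Lowest is 409 (Policy A).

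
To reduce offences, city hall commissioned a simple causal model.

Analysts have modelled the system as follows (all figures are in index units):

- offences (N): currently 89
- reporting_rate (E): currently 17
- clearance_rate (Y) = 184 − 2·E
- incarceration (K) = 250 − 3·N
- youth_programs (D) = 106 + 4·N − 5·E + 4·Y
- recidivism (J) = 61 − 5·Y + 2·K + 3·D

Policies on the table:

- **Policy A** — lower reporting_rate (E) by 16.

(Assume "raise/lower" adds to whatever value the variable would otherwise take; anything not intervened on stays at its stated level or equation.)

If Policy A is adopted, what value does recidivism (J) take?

Policy A (E − 16):
  N = 89
  E = 17 − 16 = 1
  Y = 184 − 2·1 = 182
  K = 250 − 3·89 = -17
  D = 106 + 4·89 − 5·1 + 4·182 = 1185
  J = 61 − 5·182 + 2·(-17) + 3·1185 = 2672

2672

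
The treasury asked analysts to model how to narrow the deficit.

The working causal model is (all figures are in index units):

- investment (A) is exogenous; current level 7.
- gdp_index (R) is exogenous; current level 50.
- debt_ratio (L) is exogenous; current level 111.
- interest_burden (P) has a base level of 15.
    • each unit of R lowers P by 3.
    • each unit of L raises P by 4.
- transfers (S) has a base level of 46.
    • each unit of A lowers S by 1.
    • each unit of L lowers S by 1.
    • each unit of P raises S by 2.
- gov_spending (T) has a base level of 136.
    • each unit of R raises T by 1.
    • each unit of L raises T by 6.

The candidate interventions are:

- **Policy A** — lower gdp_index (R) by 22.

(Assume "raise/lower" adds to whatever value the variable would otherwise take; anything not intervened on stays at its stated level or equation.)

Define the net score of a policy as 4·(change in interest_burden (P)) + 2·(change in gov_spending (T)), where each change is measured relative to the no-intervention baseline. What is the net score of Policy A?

Baseline:
  R = 50
  L = 111
  P = 15 − 3·50 + 4·111 = 309
  T = 136 + 50 + 6·111 = 852
Policy A (R − 22):
  R = 50 − 22 = 28
  L = 111
  P = 15 − 3·28 + 4·111 = 375
  T = 136 + 28 + 6·111 = 830
ΔP = 375 − 309 = 66; ΔT = 830 − 852 = -22
Score = 4·66 + 2·(-22) = 220

220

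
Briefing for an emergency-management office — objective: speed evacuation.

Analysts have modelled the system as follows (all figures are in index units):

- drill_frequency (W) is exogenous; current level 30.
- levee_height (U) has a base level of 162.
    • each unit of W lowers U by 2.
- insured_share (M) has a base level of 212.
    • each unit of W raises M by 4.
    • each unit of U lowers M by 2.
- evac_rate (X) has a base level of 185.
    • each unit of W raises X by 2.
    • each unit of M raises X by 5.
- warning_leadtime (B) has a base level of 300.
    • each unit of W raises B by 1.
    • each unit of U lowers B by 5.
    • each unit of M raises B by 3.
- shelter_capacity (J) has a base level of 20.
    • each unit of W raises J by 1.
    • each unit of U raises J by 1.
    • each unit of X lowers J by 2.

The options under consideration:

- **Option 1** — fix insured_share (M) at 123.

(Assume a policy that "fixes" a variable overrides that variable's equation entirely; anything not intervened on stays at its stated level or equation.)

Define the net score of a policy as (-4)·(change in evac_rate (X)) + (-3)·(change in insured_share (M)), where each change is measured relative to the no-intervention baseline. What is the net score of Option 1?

Baseline:
  W = 30
  U = 162 − 2·30 = 102
  M = 212 + 4·30 − 2·102 = 128
  X = 185 + 2·30 + 5·128 = 885
Option 1 (M := 123):
  W = 30
  U = 162 − 2·30 = 102
  M = 123
  X = 185 + 2·30 + 5·123 = 860
ΔX = 860 − 885 = -25; ΔM = 123 − 128 = -5
Score = (-4)·(-25) + (-3)·(-5) = 115

115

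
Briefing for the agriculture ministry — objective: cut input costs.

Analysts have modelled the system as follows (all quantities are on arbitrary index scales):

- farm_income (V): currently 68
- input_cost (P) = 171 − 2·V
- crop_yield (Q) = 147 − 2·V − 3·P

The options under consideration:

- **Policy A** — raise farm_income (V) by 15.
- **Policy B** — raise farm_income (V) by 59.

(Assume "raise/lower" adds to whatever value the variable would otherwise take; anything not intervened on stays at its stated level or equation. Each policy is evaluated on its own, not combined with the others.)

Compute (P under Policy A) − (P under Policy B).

Policy A (V + 15):
  V = 68 + 15 = 83
  P = 171 − 2·83 = 5
Policy B (V + 59):
  V = 68 + 59 = 127
  P = 171 − 2·127 = -83
P: 5 − (-83) = 88

88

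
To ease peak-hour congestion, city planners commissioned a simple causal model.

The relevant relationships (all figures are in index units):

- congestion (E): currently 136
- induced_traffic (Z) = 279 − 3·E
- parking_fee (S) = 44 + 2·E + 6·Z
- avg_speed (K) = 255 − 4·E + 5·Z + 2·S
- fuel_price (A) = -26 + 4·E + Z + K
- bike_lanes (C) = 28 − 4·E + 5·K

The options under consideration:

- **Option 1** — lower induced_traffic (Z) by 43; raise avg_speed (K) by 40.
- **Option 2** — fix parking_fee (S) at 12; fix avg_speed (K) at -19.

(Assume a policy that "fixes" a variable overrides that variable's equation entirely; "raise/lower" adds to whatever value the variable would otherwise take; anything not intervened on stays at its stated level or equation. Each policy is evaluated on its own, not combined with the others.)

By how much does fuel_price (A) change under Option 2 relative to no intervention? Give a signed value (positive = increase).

Baseline:
  E = 136
  Z = 279 − 3·136 = -129
  S = 44 + 2·136 + 6·(-129) = -458
  K = 255 − 4·136 + 5·(-129) + 2·(-458) = -1850
  A = -26 + 4·136 + (-129) + (-1850) = -1461
Option 2 (S := 12, K := -19):
  E = 136
  Z = 279 − 3·136 = -129
  S = 12
  K = -19
  A = -26 + 4·136 + (-129) + (-19) = 370
Change in A: 370 − (-1461) = 1831

1831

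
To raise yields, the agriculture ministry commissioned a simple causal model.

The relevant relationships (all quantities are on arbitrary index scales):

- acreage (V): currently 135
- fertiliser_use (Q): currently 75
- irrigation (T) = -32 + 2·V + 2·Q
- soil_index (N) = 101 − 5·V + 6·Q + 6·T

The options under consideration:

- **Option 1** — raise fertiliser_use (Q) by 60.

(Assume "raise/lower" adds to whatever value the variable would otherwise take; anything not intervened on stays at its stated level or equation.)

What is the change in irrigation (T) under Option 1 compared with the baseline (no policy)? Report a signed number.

Baseline:
  V = 135
  Q = 75
  T = -32 + 2·135 + 2·75 = 388
Option 1 (Q + 60):
  V = 135
  Q = 75 + 60 = 135
  T = -32 + 2·135 + 2·135 = 508
Change in T: 508 − 388 = 120

120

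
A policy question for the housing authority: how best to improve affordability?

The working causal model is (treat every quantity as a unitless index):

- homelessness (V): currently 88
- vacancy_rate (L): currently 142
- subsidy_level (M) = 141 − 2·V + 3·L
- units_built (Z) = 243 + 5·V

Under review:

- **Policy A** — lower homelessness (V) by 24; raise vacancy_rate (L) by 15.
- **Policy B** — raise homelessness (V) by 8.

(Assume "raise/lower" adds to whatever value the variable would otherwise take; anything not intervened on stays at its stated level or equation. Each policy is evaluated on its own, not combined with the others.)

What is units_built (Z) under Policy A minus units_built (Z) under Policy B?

-160

Policy A (V − 24, L + 15):
  V = 88 − 24 = 64
  Z = 243 + 5·64 = 563
Policy B (V + 8):
  V = 88 + 8 = 96
  Z = 243 + 5·96 = 723
Z: 563 − 723 = -160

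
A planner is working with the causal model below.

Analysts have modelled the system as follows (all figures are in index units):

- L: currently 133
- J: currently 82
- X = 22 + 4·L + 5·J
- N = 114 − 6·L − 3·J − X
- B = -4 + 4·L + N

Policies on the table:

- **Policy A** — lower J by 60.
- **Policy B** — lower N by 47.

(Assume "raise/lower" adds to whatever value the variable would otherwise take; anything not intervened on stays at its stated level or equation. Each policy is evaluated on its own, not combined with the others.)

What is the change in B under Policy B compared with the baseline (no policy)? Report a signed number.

-47

Baseline:
  L = 133
  J = 82
  X = 22 + 4·133 + 5·82 = 964
  N = 114 − 6·133 − 3·82 − 964 = -1894
  B = -4 + 4·133 + (-1894) = -1366
Policy B (N − 47):
  L = 133
  J = 82
  X = 22 + 4·133 + 5·82 = 964
  N = 114 − 6·133 − 3·82 − 964 (−47 from intervention) = -1941
  B = -4 + 4·133 + (-1941) = -1413
Change in B: -1413 − (-1366) = -47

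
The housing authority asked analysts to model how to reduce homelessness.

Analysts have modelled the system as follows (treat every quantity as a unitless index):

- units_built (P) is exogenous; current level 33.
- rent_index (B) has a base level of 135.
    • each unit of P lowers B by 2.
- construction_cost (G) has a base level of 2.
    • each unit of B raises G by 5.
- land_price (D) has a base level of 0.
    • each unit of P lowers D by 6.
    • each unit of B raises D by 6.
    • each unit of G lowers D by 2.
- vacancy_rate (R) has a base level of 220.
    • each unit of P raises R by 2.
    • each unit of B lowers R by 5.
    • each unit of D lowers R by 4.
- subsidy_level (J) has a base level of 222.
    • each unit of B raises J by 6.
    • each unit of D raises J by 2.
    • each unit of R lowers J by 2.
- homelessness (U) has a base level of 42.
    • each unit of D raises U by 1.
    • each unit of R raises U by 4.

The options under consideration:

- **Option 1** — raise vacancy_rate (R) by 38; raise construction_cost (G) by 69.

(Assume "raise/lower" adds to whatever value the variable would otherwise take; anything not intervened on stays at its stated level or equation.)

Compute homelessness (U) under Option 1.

Option 1 (R + 38, G + 69):
  P = 33
  B = 135 − 2·33 = 69
  G = 2 + 5·69 (+69 from intervention) = 416
  D = 0 − 6·33 + 6·69 − 2·416 = -616
  R = 220 + 2·33 − 5·69 − 4·(-616) (+38 from intervention) = 2443
  U = 42 + (-616) + 4·2443 = 9198

9198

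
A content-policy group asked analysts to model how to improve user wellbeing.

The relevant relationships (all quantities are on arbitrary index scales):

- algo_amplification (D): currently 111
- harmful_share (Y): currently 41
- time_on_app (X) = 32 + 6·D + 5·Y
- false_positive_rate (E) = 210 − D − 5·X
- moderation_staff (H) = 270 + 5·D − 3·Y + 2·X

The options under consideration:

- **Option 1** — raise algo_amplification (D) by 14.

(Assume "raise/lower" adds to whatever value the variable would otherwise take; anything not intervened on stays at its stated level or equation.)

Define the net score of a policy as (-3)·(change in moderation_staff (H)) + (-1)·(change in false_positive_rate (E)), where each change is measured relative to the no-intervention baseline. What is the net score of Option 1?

Baseline:
  D = 111
  Y = 41
  X = 32 + 6·111 + 5·41 = 903
  E = 210 − 111 − 5·903 = -4416
  H = 270 + 5·111 − 3·41 + 2·903 = 2508
Option 1 (D + 14):
  D = 111 + 14 = 125
  Y = 41
  X = 32 + 6·125 + 5·41 = 987
  E = 210 − 125 − 5·987 = -4850
  H = 270 + 5·125 − 3·41 + 2·987 = 2746
ΔH = 2746 − 2508 = 238; ΔE = -4850 − (-4416) = -434
Score = (-3)·238 + (-1)·(-434) = -280

-280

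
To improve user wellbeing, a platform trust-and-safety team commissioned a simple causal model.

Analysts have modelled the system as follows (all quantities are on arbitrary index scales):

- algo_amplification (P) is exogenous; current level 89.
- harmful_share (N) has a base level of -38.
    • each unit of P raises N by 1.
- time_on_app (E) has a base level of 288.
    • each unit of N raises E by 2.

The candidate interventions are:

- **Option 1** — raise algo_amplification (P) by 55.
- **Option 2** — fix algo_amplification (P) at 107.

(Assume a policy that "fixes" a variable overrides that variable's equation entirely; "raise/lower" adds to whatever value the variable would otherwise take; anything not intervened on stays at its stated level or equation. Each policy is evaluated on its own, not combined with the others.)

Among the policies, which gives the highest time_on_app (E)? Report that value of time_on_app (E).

Option 1 (P + 55):
  P = 89 + 55 = 144
  N = -38 + 144 = 106
  E = 288 + 2·106 = 500
Option 2 (P := 107):
  P = 107
  N = -38 + 107 = 69
  E = 288 + 2·69 = 426
Comparing — Option 1: E=500, Option 2: E=426. Highest is 500 (Option 1).

500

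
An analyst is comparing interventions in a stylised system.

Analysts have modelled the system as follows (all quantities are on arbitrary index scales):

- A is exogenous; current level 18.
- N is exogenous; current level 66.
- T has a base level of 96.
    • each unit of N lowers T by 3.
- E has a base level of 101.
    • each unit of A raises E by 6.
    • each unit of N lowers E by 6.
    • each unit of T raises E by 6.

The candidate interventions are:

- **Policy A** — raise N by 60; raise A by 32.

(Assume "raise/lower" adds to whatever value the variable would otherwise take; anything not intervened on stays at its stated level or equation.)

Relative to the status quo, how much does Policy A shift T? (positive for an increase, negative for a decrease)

-180

Baseline:
  N = 66
  T = 96 − 3·66 = -102
Policy A (N + 60, A + 32):
  N = 66 + 60 = 126
  T = 96 − 3·126 = -282
Change in T: -282 − (-102) = -180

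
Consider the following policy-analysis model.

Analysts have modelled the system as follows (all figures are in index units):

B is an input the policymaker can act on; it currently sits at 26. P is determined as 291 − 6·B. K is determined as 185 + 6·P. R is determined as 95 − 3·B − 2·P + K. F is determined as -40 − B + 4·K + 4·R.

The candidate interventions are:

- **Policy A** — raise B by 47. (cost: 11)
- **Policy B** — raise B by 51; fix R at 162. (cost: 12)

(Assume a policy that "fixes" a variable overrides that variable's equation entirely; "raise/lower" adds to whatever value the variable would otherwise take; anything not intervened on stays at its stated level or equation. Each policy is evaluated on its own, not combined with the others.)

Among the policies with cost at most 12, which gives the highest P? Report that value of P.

-147

Policy A (B + 47):
  B = 26 + 47 = 73
  P = 291 − 6·73 = -147
Policy B (B + 51, R := 162):
  B = 26 + 51 = 77
  P = 291 − 6·77 = -171
Comparing — Policy A: P=-147, Policy B: P=-171. Highest is -147 (Policy A).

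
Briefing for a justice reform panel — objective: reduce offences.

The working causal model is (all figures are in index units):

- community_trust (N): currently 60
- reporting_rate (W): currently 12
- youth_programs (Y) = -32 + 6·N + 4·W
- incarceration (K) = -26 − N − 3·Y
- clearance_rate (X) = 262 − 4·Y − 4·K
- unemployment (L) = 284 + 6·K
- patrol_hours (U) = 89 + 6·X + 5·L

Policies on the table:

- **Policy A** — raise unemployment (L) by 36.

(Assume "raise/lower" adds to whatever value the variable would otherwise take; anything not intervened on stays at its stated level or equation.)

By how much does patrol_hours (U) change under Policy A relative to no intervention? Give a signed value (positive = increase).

180

Baseline:
  N = 60
  W = 12
  Y = -32 + 6·60 + 4·12 = 376
  K = -26 − 60 − 3·376 = -1214
  X = 262 − 4·376 − 4·(-1214) = 3614
  L = 284 + 6·(-1214) = -7000
  U = 89 + 6·3614 + 5·(-7000) = -13227
Policy A (L + 36):
  N = 60
  W = 12
  Y = -32 + 6·60 + 4·12 = 376
  K = -26 − 60 − 3·376 = -1214
  X = 262 − 4·376 − 4·(-1214) = 3614
  L = 284 + 6·(-1214) (+36 from intervention) = -6964
  U = 89 + 6·3614 + 5·(-6964) = -13047
Change in U: -13047 − (-13227) = 180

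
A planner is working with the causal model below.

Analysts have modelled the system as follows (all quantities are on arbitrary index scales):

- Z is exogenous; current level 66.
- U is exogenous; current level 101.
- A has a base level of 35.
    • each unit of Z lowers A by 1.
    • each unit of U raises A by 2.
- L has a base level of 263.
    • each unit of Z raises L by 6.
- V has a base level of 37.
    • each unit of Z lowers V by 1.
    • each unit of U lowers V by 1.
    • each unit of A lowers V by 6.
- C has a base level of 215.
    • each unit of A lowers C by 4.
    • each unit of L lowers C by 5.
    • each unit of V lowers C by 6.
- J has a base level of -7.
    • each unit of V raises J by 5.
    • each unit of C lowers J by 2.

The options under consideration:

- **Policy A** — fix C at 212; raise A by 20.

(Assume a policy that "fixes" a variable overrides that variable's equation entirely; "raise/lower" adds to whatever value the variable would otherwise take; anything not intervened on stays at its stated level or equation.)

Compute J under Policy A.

-6811

Policy A (C := 212, A + 20):
  Z = 66
  U = 101
  A = 35 − 66 + 2·101 (+20 from intervention) = 191
  L = 263 + 6·66 = 659
  V = 37 − 66 − 101 − 6·191 = -1276
  C = 212
  J = -7 + 5·(-1276) − 2·212 = -6811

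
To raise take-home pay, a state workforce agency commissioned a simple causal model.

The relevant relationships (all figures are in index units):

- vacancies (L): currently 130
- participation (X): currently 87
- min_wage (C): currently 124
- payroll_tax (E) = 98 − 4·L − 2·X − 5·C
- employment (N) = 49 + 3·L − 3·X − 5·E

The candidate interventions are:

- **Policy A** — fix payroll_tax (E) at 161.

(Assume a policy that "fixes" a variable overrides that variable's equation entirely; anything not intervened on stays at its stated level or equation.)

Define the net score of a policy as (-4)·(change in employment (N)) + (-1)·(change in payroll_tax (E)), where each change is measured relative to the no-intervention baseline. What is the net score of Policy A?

Baseline:
  L = 130
  X = 87
  C = 124
  E = 98 − 4·130 − 2·87 − 5·124 = -1216
  N = 49 + 3·130 − 3·87 − 5·(-1216) = 6258
Policy A (E := 161):
  L = 130
  X = 87
  C = 124
  E = 161
  N = 49 + 3·130 − 3·87 − 5·161 = -627
ΔN = -627 − 6258 = -6885; ΔE = 161 − (-1216) = 1377
Score = (-4)·(-6885) + (-1)·1377 = 26163

26163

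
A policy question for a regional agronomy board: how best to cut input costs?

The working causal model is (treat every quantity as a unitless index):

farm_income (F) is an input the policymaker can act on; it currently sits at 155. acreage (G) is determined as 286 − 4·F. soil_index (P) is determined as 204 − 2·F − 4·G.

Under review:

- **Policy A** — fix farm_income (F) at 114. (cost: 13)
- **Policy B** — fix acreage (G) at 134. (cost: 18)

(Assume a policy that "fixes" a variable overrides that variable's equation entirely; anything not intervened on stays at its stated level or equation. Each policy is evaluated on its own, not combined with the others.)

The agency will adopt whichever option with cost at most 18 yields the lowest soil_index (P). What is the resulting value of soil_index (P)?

-642

Policy A (F := 114):
  F = 114
  G = 286 − 4·114 = -170
  P = 204 − 2·114 − 4·(-170) = 656
Policy B (G := 134):
  F = 155
  G = 134
  P = 204 − 2·155 − 4·134 = -642
Comparing — Policy A: P=656, Policy B: P=-642. Lowest is -642 (Policy B).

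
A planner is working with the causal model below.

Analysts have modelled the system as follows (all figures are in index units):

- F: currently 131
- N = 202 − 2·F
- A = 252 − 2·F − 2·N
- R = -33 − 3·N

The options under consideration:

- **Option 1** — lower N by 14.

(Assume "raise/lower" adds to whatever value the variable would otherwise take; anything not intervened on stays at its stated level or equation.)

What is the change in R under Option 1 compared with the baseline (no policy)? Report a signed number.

Baseline:
  F = 131
  N = 202 − 2·131 = -60
  R = -33 − 3·(-60) = 147
Option 1 (N − 14):
  F = 131
  N = 202 − 2·131 (−14 from intervention) = -74
  R = -33 − 3·(-74) = 189
Change in R: 189 − 147 = 42

42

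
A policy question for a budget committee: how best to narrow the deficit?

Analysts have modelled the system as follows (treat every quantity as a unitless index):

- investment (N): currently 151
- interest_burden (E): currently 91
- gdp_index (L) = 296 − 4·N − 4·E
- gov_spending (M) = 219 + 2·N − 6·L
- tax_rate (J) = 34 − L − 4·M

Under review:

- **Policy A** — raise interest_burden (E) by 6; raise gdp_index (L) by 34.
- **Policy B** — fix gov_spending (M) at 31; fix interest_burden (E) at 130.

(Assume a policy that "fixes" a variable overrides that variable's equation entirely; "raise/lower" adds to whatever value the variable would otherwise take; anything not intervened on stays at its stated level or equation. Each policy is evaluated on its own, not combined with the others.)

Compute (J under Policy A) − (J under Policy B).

-18014

Policy A (E + 6, L + 34):
  N = 151
  E = 91 + 6 = 97
  L = 296 − 4·151 − 4·97 (+34 from intervention) = -662
  M = 219 + 2·151 − 6·(-662) = 4493
  J = 34 − (-662) − 4·4493 = -17276
Policy B (M := 31, E := 130):
  N = 151
  E = 130
  L = 296 − 4·151 − 4·130 = -828
  M = 31
  J = 34 − (-828) − 4·31 = 738
J: -17276 − 738 = -18014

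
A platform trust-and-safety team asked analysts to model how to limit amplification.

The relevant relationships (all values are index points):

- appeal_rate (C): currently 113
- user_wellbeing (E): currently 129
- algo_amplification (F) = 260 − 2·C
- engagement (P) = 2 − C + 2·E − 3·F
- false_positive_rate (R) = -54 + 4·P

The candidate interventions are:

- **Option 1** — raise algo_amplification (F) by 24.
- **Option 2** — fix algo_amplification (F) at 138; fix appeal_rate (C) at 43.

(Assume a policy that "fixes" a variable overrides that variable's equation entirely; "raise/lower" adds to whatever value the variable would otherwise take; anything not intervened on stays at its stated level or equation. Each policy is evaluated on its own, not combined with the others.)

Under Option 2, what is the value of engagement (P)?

Option 2 (F := 138, C := 43):
  C = 43
  E = 129
  F = 138
  P = 2 − 43 + 2·129 − 3·138 = -197

-197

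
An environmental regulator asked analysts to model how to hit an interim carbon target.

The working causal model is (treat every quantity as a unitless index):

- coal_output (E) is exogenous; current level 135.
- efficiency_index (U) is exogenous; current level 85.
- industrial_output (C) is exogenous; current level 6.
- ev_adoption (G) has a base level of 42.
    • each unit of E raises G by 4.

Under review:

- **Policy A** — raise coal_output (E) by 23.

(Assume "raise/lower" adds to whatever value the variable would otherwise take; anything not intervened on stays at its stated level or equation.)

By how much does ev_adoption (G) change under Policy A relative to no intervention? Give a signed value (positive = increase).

Baseline:
  E = 135
  G = 42 + 4·135 = 582
Policy A (E + 23):
  E = 135 + 23 = 158
  G = 42 + 4·158 = 674
Change in G: 674 − 582 = 92

92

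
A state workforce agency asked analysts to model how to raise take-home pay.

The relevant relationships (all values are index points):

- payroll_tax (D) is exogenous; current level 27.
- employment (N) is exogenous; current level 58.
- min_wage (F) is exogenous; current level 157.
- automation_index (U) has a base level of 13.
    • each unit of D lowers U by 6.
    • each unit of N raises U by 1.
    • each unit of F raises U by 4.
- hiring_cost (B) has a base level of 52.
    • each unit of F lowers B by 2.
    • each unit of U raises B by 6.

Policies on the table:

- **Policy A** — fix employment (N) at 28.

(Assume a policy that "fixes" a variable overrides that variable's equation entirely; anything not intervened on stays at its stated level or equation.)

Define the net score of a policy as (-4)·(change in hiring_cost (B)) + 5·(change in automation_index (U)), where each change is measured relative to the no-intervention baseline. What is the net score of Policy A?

570

Baseline:
  D = 27
  N = 58
  F = 157
  U = 13 − 6·27 + 58 + 4·157 = 537
  B = 52 − 2·157 + 6·537 = 2960
Policy A (N := 28):
  D = 27
  N = 28
  F = 157
  U = 13 − 6·27 + 28 + 4·157 = 507
  B = 52 − 2·157 + 6·507 = 2780
ΔB = 2780 − 2960 = -180; ΔU = 507 − 537 = -30
Score = (-4)·(-180) + 5·(-30) = 570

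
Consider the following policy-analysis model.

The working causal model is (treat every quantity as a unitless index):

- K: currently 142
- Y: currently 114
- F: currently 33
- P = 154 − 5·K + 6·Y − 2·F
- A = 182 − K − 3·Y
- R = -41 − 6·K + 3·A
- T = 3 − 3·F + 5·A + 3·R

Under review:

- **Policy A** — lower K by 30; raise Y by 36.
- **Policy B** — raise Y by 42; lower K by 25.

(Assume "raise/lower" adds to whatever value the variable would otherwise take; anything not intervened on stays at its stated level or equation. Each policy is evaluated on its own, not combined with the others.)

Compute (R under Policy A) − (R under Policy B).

Policy A (K − 30, Y + 36):
  K = 142 − 30 = 112
  Y = 114 + 36 = 150
  A = 182 − 112 − 3·150 = -380
  R = -41 − 6·112 + 3·(-380) = -1853
Policy B (Y + 42, K − 25):
  K = 142 − 25 = 117
  Y = 114 + 42 = 156
  A = 182 − 117 − 3·156 = -403
  R = -41 − 6·117 + 3·(-403) = -1952
R: -1853 − (-1952) = 99

99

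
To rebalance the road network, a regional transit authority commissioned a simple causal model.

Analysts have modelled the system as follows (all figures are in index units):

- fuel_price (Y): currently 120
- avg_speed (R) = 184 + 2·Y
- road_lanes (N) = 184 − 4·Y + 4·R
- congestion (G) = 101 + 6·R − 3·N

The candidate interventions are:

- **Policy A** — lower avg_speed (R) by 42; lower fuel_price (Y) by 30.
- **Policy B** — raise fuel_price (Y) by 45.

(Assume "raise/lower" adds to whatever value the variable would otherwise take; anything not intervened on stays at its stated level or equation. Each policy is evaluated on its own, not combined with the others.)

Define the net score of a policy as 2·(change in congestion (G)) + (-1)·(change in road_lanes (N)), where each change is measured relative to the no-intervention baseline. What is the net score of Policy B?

Baseline:
  Y = 120
  R = 184 + 2·120 = 424
  N = 184 − 4·120 + 4·424 = 1400
  G = 101 + 6·424 − 3·1400 = -1555
Policy B (Y + 45):
  Y = 120 + 45 = 165
  R = 184 + 2·165 = 514
  N = 184 − 4·165 + 4·514 = 1580
  G = 101 + 6·514 − 3·1580 = -1555
ΔG = -1555 − (-1555) = 0; ΔN = 1580 − 1400 = 180
Score = 2·0 + (-1)·180 = -180

-180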